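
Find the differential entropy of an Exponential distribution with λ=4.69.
-0.5454 nats

We have X ~ Exponential(λ=4.69).

The differential entropy measures the uncertainty or information content of the distribution.

For an Exponential distribution with λ=4.69:
h(X) = -0.5454 nats

(In bits, this would be -0.7869 bits.)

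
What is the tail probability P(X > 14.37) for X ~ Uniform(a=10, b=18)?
0.453750

We have X ~ Uniform(a=10, b=18).

P(X > 14.37) = 1 - P(X ≤ 14.37)
                = 1 - F(14.37)
                = 1 - 0.546250
                = 0.453750

So there's approximately a 45.4% chance that X exceeds 14.37.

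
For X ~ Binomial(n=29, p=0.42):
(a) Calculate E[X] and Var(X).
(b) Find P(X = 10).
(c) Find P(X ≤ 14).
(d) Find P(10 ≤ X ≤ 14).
(a) E[X] = 12.1800, Var(X) = 7.0644
(b) P(X = 10) = 0.109473
(c) P(X ≤ 14) = 0.809143
(d) P(10 ≤ X ≤ 14) = 0.652528

We have X ~ Binomial(n=29, p=0.42).

(a) Moments:
E[X] = 12.1800
Var(X) = 7.0644
σ = √Var(X) = 2.6579

(b) Point probability using PMF:
P(X = 10) = 0.109473

(c) Cumulative probability using CDF:
P(X ≤ 14) = F(14) = 0.809143

(d) Range probability:
P(10 ≤ X ≤ 14) = P(X ≤ 14) - P(X ≤ 9)
                   = F(14) - F(9)
                   = 0.809143 - 0.156614
                   = 0.652528

This means approximately 65.3% of outcomes fall in the interval [10, 14].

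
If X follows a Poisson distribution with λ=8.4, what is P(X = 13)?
0.037435

We have X ~ Poisson(λ=8.4).

For a Poisson distribution, the PMF gives us the probability of each outcome.

Using the PMF formula:
P(X = 13) = 0.037435

Rounded to 4 decimal places: 0.0374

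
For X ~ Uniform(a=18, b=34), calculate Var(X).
21.3333

We have X ~ Uniform(a=18, b=34).

For a Uniform distribution with a=18, b=34:
Var(X) = 21.3333

The variance measures the spread of the distribution around the mean.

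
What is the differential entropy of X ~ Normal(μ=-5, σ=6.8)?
3.3359 nats

We have X ~ Normal(μ=-5, σ=6.8).

The differential entropy measures the uncertainty or information content of the distribution.

For a Normal distribution with μ=-5, σ=6.8:
h(X) = 3.3359 nats

(In bits, this would be 4.8126 bits.)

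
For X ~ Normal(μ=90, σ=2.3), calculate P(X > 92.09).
0.181755

We have X ~ Normal(μ=90, σ=2.3).

P(X > 92.09) = 1 - P(X ≤ 92.09)
                = 1 - F(92.09)
                = 1 - 0.818245
                = 0.181755

So there's approximately a 18.2% chance that X exceeds 92.09.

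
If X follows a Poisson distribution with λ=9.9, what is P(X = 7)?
0.092790

We have X ~ Poisson(λ=9.9).

For a Poisson distribution, the PMF gives us the probability of each outcome.

Using the PMF formula:
P(X = 7) = 0.092790

Rounded to 4 decimal places: 0.0928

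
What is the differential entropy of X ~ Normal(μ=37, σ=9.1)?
3.6272 nats

We have X ~ Normal(μ=37, σ=9.1).

The differential entropy measures the uncertainty or information content of the distribution.

For a Normal distribution with μ=37, σ=9.1:
h(X) = 3.6272 nats

(In bits, this would be 5.2330 bits.)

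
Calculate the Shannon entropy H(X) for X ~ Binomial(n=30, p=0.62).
2.3959 nats

We have X ~ Binomial(n=30, p=0.62).

The Shannon entropy measures the uncertainty or information content of the distribution.

For a Binomial distribution with n=30, p=0.62:
H(X) = 2.3959 nats

(In bits, this would be 3.4565 bits.)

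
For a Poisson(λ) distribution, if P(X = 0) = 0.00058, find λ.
λ = 7.4525

For a Poisson(λ) distribution, the PMF at 0 is:
P(X = 0) = λ^0 e^(-λ) / 0! = e^(-λ)

Given P(X = 0) = 0.00058:
e^(-λ) = 0.00058
-λ = ln(0.00058)
λ = -ln(0.00058) = 7.4525

Verification: e^(-7.4525) = 0.00058 ✓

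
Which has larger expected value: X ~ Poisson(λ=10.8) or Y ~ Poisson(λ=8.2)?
X has larger mean (10.8000 > 8.2000)

Compute the expected value for each distribution:

X ~ Poisson(λ=10.8):
E[X] = 10.8000

Y ~ Poisson(λ=8.2):
E[Y] = 8.2000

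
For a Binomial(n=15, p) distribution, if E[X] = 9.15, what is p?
p = 0.61

For a Binomial(n, p) distribution:
E[X] = n × p

Given n = 15 and E[X] = 9.15:
9.15 = 15 × p
p = 9.15 / 15 = 0.61

Verification: Binomial(15, 0.61) has E[X] = 9.15 ✓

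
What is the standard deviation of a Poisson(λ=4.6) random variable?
2.1448

We have X ~ Poisson(λ=4.6).

For a Poisson distribution with λ=4.6:
σ = √Var(X) = 2.1448

The standard deviation is the square root of the variance.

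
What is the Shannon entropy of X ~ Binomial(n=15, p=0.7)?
1.9868 nats

We have X ~ Binomial(n=15, p=0.7).

The Shannon entropy measures the uncertainty or information content of the distribution.

For a Binomial distribution with n=15, p=0.7:
H(X) = 1.9868 nats

(In bits, this would be 2.8664 bits.)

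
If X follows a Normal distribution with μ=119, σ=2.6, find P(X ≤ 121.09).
0.789257

We have X ~ Normal(μ=119, σ=2.6).

The CDF gives us P(X ≤ k).

Using the CDF:
P(X ≤ 121.09) = 0.789257

This means there's approximately a 78.9% chance that X is at most 121.09.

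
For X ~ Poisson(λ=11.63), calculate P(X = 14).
0.084501

We have X ~ Poisson(λ=11.63).

For a Poisson distribution, the PMF gives us the probability of each outcome.

Using the PMF formula:
P(X = 14) = 0.084501

Rounded to 4 decimal places: 0.0845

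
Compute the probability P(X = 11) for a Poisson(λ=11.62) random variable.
0.117384

We have X ~ Poisson(λ=11.62).

For a Poisson distribution, the PMF gives us the probability of each outcome.

Using the PMF formula:
P(X = 11) = 0.117384

Rounded to 4 decimal places: 0.1174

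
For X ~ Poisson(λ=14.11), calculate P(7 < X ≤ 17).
0.789509

We have X ~ Poisson(λ=14.11).

To find P(7 < X ≤ 17), we use:
P(7 < X ≤ 17) = P(X ≤ 17) - P(X ≤ 7)
                 = F(17) - F(7)
                 = 0.819268 - 0.029758
                 = 0.789509

So there's approximately a 79.0% chance that X falls in this range.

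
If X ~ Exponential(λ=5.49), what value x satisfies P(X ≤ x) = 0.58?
0.1580

We have X ~ Exponential(λ=5.49).

We want to find x such that P(X ≤ x) = 0.58.

This is the 58th percentile, which means 58% of values fall below this point.

Using the inverse CDF (quantile function):
x = F⁻¹(0.58) = 0.1580

Verification: P(X ≤ 0.1580) = 0.58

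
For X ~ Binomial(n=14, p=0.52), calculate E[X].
7.2800

We have X ~ Binomial(n=14, p=0.52).

For a Binomial distribution with n=14, p=0.52:
E[X] = 7.2800

This is the expected (average) value of X.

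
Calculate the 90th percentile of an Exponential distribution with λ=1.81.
1.2721

We have X ~ Exponential(λ=1.81).

We want to find x such that P(X ≤ x) = 0.9.

This is the 90th percentile, which means 90% of values fall below this point.

Using the inverse CDF (quantile function):
x = F⁻¹(0.9) = 1.2721

Verification: P(X ≤ 1.2721) = 0.9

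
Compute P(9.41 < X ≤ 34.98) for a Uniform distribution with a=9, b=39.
0.852333

We have X ~ Uniform(a=9, b=39).

To find P(9.41 < X ≤ 34.98), we use:
P(9.41 < X ≤ 34.98) = P(X ≤ 34.98) - P(X ≤ 9.41)
                 = F(34.98) - F(9.41)
                 = 0.866000 - 0.013667
                 = 0.852333

So there's approximately a 85.2% chance that X falls in this range.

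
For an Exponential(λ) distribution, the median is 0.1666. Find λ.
λ = 4.1605

For X ~ Exponential(λ), the CDF is F(x) = 1 - e^(-λx).
The median m satisfies F(m) = 0.5:
1 - e^(-λm) = 0.5
e^(-λm) = 0.5
λm = ln(2)
m = ln(2) / λ

Given m = 0.1666:
λ = ln(2) / 0.1666 = 0.693147 / 0.1666 = 4.1605

Verification: ln(2) / 4.1605 = 0.1666 ✓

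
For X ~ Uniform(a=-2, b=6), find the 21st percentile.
-0.3200

We have X ~ Uniform(a=-2, b=6).

We want to find x such that P(X ≤ x) = 0.21.

This is the 21st percentile, which means 21% of values fall below this point.

Using the inverse CDF (quantile function):
x = F⁻¹(0.21) = -0.3200

Verification: P(X ≤ -0.3200) = 0.21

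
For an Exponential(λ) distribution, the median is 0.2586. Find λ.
λ = 2.6804

For X ~ Exponential(λ), the CDF is F(x) = 1 - e^(-λx).
The median m satisfies F(m) = 0.5:
1 - e^(-λm) = 0.5
e^(-λm) = 0.5
λm = ln(2)
m = ln(2) / λ

Given m = 0.2586:
λ = ln(2) / 0.2586 = 0.693147 / 0.2586 = 2.6804

Verification: ln(2) / 2.6804 = 0.2586 ✓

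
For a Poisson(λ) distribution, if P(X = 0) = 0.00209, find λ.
λ = 6.1706

For a Poisson(λ) distribution, the PMF at 0 is:
P(X = 0) = λ^0 e^(-λ) / 0! = e^(-λ)

Given P(X = 0) = 0.00209:
e^(-λ) = 0.00209
-λ = ln(0.00209)
λ = -ln(0.00209) = 6.1706

Verification: e^(-6.1706) = 0.00209 ✓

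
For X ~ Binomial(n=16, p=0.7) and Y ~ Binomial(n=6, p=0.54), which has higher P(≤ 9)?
Y has higher probability (P(Y ≤ 9) = 1.0000 > P(X ≤ 9) = 0.1753)

Compute P(≤ 9) for each distribution:

X ~ Binomial(n=16, p=0.7):
P(X ≤ 9) = 0.1753

Y ~ Binomial(n=6, p=0.54):
P(Y ≤ 9) = 1.0000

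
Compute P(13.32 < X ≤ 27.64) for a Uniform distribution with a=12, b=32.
0.716000

We have X ~ Uniform(a=12, b=32).

To find P(13.32 < X ≤ 27.64), we use:
P(13.32 < X ≤ 27.64) = P(X ≤ 27.64) - P(X ≤ 13.32)
                 = F(27.64) - F(13.32)
                 = 0.782000 - 0.066000
                 = 0.716000

So there's approximately a 71.6% chance that X falls in this range.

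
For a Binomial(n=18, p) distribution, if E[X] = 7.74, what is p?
p = 0.43

For a Binomial(n, p) distribution:
E[X] = n × p

Given n = 18 and E[X] = 7.74:
7.74 = 18 × p
p = 7.74 / 18 = 0.43

Verification: Binomial(18, 0.43) has E[X] = 7.74 ✓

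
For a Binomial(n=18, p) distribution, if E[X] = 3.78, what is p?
p = 0.21

For a Binomial(n, p) distribution:
E[X] = n × p

Given n = 18 and E[X] = 3.78:
3.78 = 18 × p
p = 3.78 / 18 = 0.21

Verification: Binomial(18, 0.21) has E[X] = 3.78 ✓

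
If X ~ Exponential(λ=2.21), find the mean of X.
0.4525

We have X ~ Exponential(λ=2.21).

For an Exponential distribution with λ=2.21:
E[X] = 0.4525

This is the expected (average) value of X.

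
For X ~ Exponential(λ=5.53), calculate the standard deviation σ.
0.1808

We have X ~ Exponential(λ=5.53).

For an Exponential distribution with λ=5.53:
σ = √Var(X) = 0.1808

The standard deviation is the square root of the variance.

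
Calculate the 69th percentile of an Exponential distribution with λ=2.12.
0.5524

We have X ~ Exponential(λ=2.12).

We want to find x such that P(X ≤ x) = 0.69.

This is the 69th percentile, which means 69% of values fall below this point.

Using the inverse CDF (quantile function):
x = F⁻¹(0.69) = 0.5524

Verification: P(X ≤ 0.5524) = 0.69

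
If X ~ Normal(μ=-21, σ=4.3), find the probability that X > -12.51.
0.024167

We have X ~ Normal(μ=-21, σ=4.3).

P(X > -12.51) = 1 - P(X ≤ -12.51)
                = 1 - F(-12.51)
                = 1 - 0.975833
                = 0.024167

So there's approximately a 2.4% chance that X exceeds -12.51.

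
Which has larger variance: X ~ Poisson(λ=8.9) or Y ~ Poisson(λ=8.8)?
X has larger variance (8.9000 > 8.8000)

Compute the variance for each distribution:

X ~ Poisson(λ=8.9):
Var(X) = 8.9000

Y ~ Poisson(λ=8.8):
Var(Y) = 8.8000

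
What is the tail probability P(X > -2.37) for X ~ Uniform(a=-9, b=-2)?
0.052857

We have X ~ Uniform(a=-9, b=-2).

P(X > -2.37) = 1 - P(X ≤ -2.37)
                = 1 - F(-2.37)
                = 1 - 0.947143
                = 0.052857

So there's approximately a 5.3% chance that X exceeds -2.37.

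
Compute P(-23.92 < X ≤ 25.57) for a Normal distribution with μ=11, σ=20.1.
0.724570

We have X ~ Normal(μ=11, σ=20.1).

To find P(-23.92 < X ≤ 25.57), we use:
P(-23.92 < X ≤ 25.57) = P(X ≤ 25.57) - P(X ≤ -23.92)
                 = F(25.57) - F(-23.92)
                 = 0.765736 - 0.041166
                 = 0.724570

So there's approximately a 72.5% chance that X falls in this range.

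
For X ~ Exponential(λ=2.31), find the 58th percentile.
0.3755

We have X ~ Exponential(λ=2.31).

We want to find x such that P(X ≤ x) = 0.58.

This is the 58th percentile, which means 58% of values fall below this point.

Using the inverse CDF (quantile function):
x = F⁻¹(0.58) = 0.3755

Verification: P(X ≤ 0.3755) = 0.58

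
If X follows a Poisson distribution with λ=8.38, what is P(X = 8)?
0.138371

We have X ~ Poisson(λ=8.38).

For a Poisson distribution, the PMF gives us the probability of each outcome.

Using the PMF formula:
P(X = 8) = 0.138371

Rounded to 4 decimal places: 0.1384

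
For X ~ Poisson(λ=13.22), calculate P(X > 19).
0.048953

We have X ~ Poisson(λ=13.22).

P(X > 19) = 1 - P(X ≤ 19)
                = 1 - F(19)
                = 1 - 0.951047
                = 0.048953

So there's approximately a 4.9% chance that X exceeds 19.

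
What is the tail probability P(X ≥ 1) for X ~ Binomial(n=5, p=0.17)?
0.606096

We have X ~ Binomial(n=5, p=0.17).

For discrete distributions, P(X ≥ 1) = 1 - P(X ≤ 0).

P(X ≤ 0) = 0.393904
P(X ≥ 1) = 1 - 0.393904 = 0.606096

So there's approximately a 60.6% chance that X is at least 1.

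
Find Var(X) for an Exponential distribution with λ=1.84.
0.2954

We have X ~ Exponential(λ=1.84).

For an Exponential distribution with λ=1.84:
Var(X) = 0.2954

The variance measures the spread of the distribution around the mean.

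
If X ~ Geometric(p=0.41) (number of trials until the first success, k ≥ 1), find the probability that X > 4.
0.121174

We have X ~ Geometric(p=0.41) (number of trials until the first success, k ≥ 1).

P(X > 4) = 1 - P(X ≤ 4)
                = 1 - F(4)
                = 1 - 0.878826
                = 0.121174

So there's approximately a 12.1% chance that X exceeds 4.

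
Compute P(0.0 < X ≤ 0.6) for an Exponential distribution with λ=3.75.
0.894601

We have X ~ Exponential(λ=3.75).

To find P(0.0 < X ≤ 0.6), we use:
P(0.0 < X ≤ 0.6) = P(X ≤ 0.6) - P(X ≤ 0.0)
                 = F(0.6) - F(0.0)
                 = 0.894601 - 0.000000
                 = 0.894601

So there's approximately a 89.5% chance that X falls in this range.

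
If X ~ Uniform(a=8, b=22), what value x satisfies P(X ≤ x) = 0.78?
18.9200

We have X ~ Uniform(a=8, b=22).

We want to find x such that P(X ≤ x) = 0.78.

This is the 78th percentile, which means 78% of values fall below this point.

Using the inverse CDF (quantile function):
x = F⁻¹(0.78) = 18.9200

Verification: P(X ≤ 18.9200) = 0.78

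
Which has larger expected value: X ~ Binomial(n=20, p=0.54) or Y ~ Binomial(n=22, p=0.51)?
Y has larger mean (11.2200 > 10.8000)

Compute the expected value for each distribution:

X ~ Binomial(n=20, p=0.54):
E[X] = 10.8000

Y ~ Binomial(n=22, p=0.51):
E[Y] = 11.2200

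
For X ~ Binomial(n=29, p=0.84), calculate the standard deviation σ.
1.9742

We have X ~ Binomial(n=29, p=0.84).

For a Binomial distribution with n=29, p=0.84:
σ = √Var(X) = 1.9742

The standard deviation is the square root of the variance.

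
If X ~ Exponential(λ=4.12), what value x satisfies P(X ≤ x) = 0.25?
0.0698

We have X ~ Exponential(λ=4.12).

We want to find x such that P(X ≤ x) = 0.25.

This is the 25th percentile, which means 25% of values fall below this point.

Using the inverse CDF (quantile function):
x = F⁻¹(0.25) = 0.0698

Verification: P(X ≤ 0.0698) = 0.25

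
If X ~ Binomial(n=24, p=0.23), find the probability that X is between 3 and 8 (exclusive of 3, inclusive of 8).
0.757252

We have X ~ Binomial(n=24, p=0.23).

To find P(3 < X ≤ 8), we use:
P(3 < X ≤ 8) = P(X ≤ 8) - P(X ≤ 3)
                 = F(8) - F(3)
                 = 0.920925 - 0.163672
                 = 0.757252

So there's approximately a 75.7% chance that X falls in this range.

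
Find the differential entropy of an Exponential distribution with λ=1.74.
0.4461 nats

We have X ~ Exponential(λ=1.74).

The differential entropy measures the uncertainty or information content of the distribution.

For an Exponential distribution with λ=1.74:
h(X) = 0.4461 nats

(In bits, this would be 0.6436 bits.)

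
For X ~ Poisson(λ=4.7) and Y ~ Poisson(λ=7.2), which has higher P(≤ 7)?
X has higher probability (P(X ≤ 7) = 0.8960 > P(Y ≤ 7) = 0.5689)

Compute P(≤ 7) for each distribution:

X ~ Poisson(λ=4.7):
P(X ≤ 7) = 0.8960

Y ~ Poisson(λ=7.2):
P(Y ≤ 7) = 0.5689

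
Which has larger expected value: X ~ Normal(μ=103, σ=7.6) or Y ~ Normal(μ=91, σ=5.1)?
X has larger mean (103.0000 > 91.0000)

Compute the expected value for each distribution:

X ~ Normal(μ=103, σ=7.6):
E[X] = 103.0000

Y ~ Normal(μ=91, σ=5.1):
E[Y] = 91.0000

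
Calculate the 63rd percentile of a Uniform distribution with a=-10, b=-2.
-4.9600

We have X ~ Uniform(a=-10, b=-2).

We want to find x such that P(X ≤ x) = 0.63.

This is the 63rd percentile, which means 63% of values fall below this point.

Using the inverse CDF (quantile function):
x = F⁻¹(0.63) = -4.9600

Verification: P(X ≤ -4.9600) = 0.63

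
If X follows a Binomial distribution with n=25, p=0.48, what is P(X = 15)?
0.078169

We have X ~ Binomial(n=25, p=0.48).

For a Binomial distribution, the PMF gives us the probability of each outcome.

Using the PMF formula:
P(X = 15) = 0.078169

Rounded to 4 decimal places: 0.0782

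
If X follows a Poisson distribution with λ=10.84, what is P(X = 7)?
0.068395

We have X ~ Poisson(λ=10.84).

For a Poisson distribution, the PMF gives us the probability of each outcome.

Using the PMF formula:
P(X = 7) = 0.068395

Rounded to 4 decimal places: 0.0684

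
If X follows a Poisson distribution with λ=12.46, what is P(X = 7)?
0.035883

We have X ~ Poisson(λ=12.46).

For a Poisson distribution, the PMF gives us the probability of each outcome.

Using the PMF formula:
P(X = 7) = 0.035883

Rounded to 4 decimal places: 0.0359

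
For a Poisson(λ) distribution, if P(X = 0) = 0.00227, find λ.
λ = 6.0880

For a Poisson(λ) distribution, the PMF at 0 is:
P(X = 0) = λ^0 e^(-λ) / 0! = e^(-λ)

Given P(X = 0) = 0.00227:
e^(-λ) = 0.00227
-λ = ln(0.00227)
λ = -ln(0.00227) = 6.0880

Verification: e^(-6.0880) = 0.00227 ✓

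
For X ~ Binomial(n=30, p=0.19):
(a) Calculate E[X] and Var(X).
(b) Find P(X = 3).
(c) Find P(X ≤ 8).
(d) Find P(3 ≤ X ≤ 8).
(a) E[X] = 5.7000, Var(X) = 4.6170
(b) P(X = 3) = 0.094163
(c) P(X ≤ 8) = 0.899647
(d) P(3 ≤ X ≤ 8) = 0.842194

We have X ~ Binomial(n=30, p=0.19).

(a) Moments:
E[X] = 5.7000
Var(X) = 4.6170
σ = √Var(X) = 2.1487

(b) Point probability using PMF:
P(X = 3) = 0.094163

(c) Cumulative probability using CDF:
P(X ≤ 8) = F(8) = 0.899647

(d) Range probability:
P(3 ≤ X ≤ 8) = P(X ≤ 8) - P(X ≤ 2)
                   = F(8) - F(2)
                   = 0.899647 - 0.057453
                   = 0.842194

This means approximately 84.2% of outcomes fall in the interval [3, 8].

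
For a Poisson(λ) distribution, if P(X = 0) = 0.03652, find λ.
λ = 3.3099

For a Poisson(λ) distribution, the PMF at 0 is:
P(X = 0) = λ^0 e^(-λ) / 0! = e^(-λ)

Given P(X = 0) = 0.03652:
e^(-λ) = 0.03652
-λ = ln(0.03652)
λ = -ln(0.03652) = 3.3099

Verification: e^(-3.3099) = 0.03652 ✓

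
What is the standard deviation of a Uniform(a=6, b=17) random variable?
3.1754

We have X ~ Uniform(a=6, b=17).

For a Uniform distribution with a=6, b=17:
σ = √Var(X) = 3.1754

The standard deviation is the square root of the variance.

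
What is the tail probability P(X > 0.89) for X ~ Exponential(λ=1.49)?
0.265511

We have X ~ Exponential(λ=1.49).

P(X > 0.89) = 1 - P(X ≤ 0.89)
                = 1 - F(0.89)
                = 1 - 0.734489
                = 0.265511

So there's approximately a 26.6% chance that X exceeds 0.89.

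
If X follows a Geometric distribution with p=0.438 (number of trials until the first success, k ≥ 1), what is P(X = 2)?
0.246156

We have X ~ Geometric(p=0.438) (number of trials until the first success, k ≥ 1).

For a Geometric distribution, the PMF gives us the probability of each outcome.

Using the PMF formula:
P(X = 2) = 0.246156

Rounded to 4 decimal places: 0.2462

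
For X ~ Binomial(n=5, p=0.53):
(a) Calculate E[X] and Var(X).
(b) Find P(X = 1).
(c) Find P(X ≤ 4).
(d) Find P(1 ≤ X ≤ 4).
(a) E[X] = 2.6500, Var(X) = 1.2455
(b) P(X = 1) = 0.129312
(c) P(X ≤ 4) = 0.958180
(d) P(1 ≤ X ≤ 4) = 0.935246

We have X ~ Binomial(n=5, p=0.53).

(a) Moments:
E[X] = 2.6500
Var(X) = 1.2455
σ = √Var(X) = 1.1160

(b) Point probability using PMF:
P(X = 1) = 0.129312

(c) Cumulative probability using CDF:
P(X ≤ 4) = F(4) = 0.958180

(d) Range probability:
P(1 ≤ X ≤ 4) = P(X ≤ 4) - P(X ≤ 0)
                   = F(4) - F(0)
                   = 0.958180 - 0.022935
                   = 0.935246

This means approximately 93.5% of outcomes fall in the interval [1, 4].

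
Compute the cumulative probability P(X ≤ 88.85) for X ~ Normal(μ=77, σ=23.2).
0.695246

We have X ~ Normal(μ=77, σ=23.2).

The CDF gives us P(X ≤ k).

Using the CDF:
P(X ≤ 88.85) = 0.695246

This means there's approximately a 69.5% chance that X is at most 88.85.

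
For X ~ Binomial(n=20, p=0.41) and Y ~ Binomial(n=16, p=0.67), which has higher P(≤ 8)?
X has higher probability (P(X ≤ 8) = 0.5594 > P(Y ≤ 8) = 0.1205)

Compute P(≤ 8) for each distribution:

X ~ Binomial(n=20, p=0.41):
P(X ≤ 8) = 0.5594

Y ~ Binomial(n=16, p=0.67):
P(Y ≤ 8) = 0.1205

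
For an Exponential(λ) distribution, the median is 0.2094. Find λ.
λ = 3.3102

For X ~ Exponential(λ), the CDF is F(x) = 1 - e^(-λx).
The median m satisfies F(m) = 0.5:
1 - e^(-λm) = 0.5
e^(-λm) = 0.5
λm = ln(2)
m = ln(2) / λ

Given m = 0.2094:
λ = ln(2) / 0.2094 = 0.693147 / 0.2094 = 3.3102

Verification: ln(2) / 3.3102 = 0.2094 ✓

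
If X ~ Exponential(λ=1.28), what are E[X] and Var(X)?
E[X] = 0.7812, Var(X) = 0.6104

We have X ~ Exponential(λ=1.28).

For an Exponential distribution with λ=1.28:

Expected value:
E[X] = 0.7812

Variance:
Var(X) = 0.6104

Standard deviation:
σ = √Var(X) = 0.7812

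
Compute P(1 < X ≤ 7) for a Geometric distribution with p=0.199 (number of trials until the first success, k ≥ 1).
0.589443

We have X ~ Geometric(p=0.199) (number of trials until the first success, k ≥ 1).

To find P(1 < X ≤ 7), we use:
P(1 < X ≤ 7) = P(X ≤ 7) - P(X ≤ 1)
                 = F(7) - F(1)
                 = 0.788443 - 0.199000
                 = 0.589443

So there's approximately a 58.9% chance that X falls in this range.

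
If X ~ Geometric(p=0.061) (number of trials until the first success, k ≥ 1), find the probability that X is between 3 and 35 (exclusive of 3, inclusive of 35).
0.717453

We have X ~ Geometric(p=0.061) (number of trials until the first success, k ≥ 1).

To find P(3 < X ≤ 35), we use:
P(3 < X ≤ 35) = P(X ≤ 35) - P(X ≤ 3)
                 = F(35) - F(3)
                 = 0.889517 - 0.172064
                 = 0.717453

So there's approximately a 71.7% chance that X falls in this range.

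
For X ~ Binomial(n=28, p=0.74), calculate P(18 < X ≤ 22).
0.605383

We have X ~ Binomial(n=28, p=0.74).

To find P(18 < X ≤ 22), we use:
P(18 < X ≤ 22) = P(X ≤ 22) - P(X ≤ 18)
                 = F(22) - F(18)
                 = 0.773733 - 0.168350
                 = 0.605383

So there's approximately a 60.5% chance that X falls in this range.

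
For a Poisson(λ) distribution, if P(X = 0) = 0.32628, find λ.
λ = 1.1200

For a Poisson(λ) distribution, the PMF at 0 is:
P(X = 0) = λ^0 e^(-λ) / 0! = e^(-λ)

Given P(X = 0) = 0.32628:
e^(-λ) = 0.32628
-λ = ln(0.32628)
λ = -ln(0.32628) = 1.1200

Verification: e^(-1.1200) = 0.32628 ✓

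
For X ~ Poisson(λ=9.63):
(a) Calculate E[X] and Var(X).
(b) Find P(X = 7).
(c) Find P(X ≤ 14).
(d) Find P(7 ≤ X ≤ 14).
(a) E[X] = 9.6300, Var(X) = 9.6300
(b) P(X = 7) = 0.100161
(c) P(X ≤ 14) = 0.934396
(d) P(7 ≤ X ≤ 14) = 0.779146

We have X ~ Poisson(λ=9.63).

(a) Moments:
E[X] = 9.6300
Var(X) = 9.6300
σ = √Var(X) = 3.1032

(b) Point probability using PMF:
P(X = 7) = 0.100161

(c) Cumulative probability using CDF:
P(X ≤ 14) = F(14) = 0.934396

(d) Range probability:
P(7 ≤ X ≤ 14) = P(X ≤ 14) - P(X ≤ 6)
                   = F(14) - F(6)
                   = 0.934396 - 0.155250
                   = 0.779146

This means approximately 77.9% of outcomes fall in the interval [7, 14].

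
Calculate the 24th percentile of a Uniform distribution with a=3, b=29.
9.2400

We have X ~ Uniform(a=3, b=29).

We want to find x such that P(X ≤ x) = 0.24.

This is the 24th percentile, which means 24% of values fall below this point.

Using the inverse CDF (quantile function):
x = F⁻¹(0.24) = 9.2400

Verification: P(X ≤ 9.2400) = 0.24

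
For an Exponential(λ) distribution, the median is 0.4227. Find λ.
λ = 1.6398

For X ~ Exponential(λ), the CDF is F(x) = 1 - e^(-λx).
The median m satisfies F(m) = 0.5:
1 - e^(-λm) = 0.5
e^(-λm) = 0.5
λm = ln(2)
m = ln(2) / λ

Given m = 0.4227:
λ = ln(2) / 0.4227 = 0.693147 / 0.4227 = 1.6398

Verification: ln(2) / 1.6398 = 0.4227 ✓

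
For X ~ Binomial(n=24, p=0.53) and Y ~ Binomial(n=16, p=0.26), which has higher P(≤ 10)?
Y has higher probability (P(Y ≤ 10) = 0.9996 > P(X ≤ 10) = 0.1819)

Compute P(≤ 10) for each distribution:

X ~ Binomial(n=24, p=0.53):
P(X ≤ 10) = 0.1819

Y ~ Binomial(n=16, p=0.26):
P(Y ≤ 10) = 0.9996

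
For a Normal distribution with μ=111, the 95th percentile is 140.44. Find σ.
σ = 17.8982

For X ~ Normal(μ, σ), the p-th percentile satisfies x = μ + z_p × σ,
where z_p = Φ⁻¹(p) is the standard normal quantile.

Step 1: z_{0.95} = Φ⁻¹(0.95) = 1.6449

Step 2: Solve for σ:
140.44 = 111 + 1.6449 × σ
σ = (140.44 - 111) / 1.6449
σ = 29.44 / 1.6449
σ = 17.8982

Verification: μ + z × σ = 111 + 1.6449 × 17.8982 = 140.44 ✓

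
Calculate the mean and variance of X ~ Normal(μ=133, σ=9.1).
E[X] = 133.0000, Var(X) = 82.8100

We have X ~ Normal(μ=133, σ=9.1).

For a Normal distribution with μ=133, σ=9.1:

Expected value:
E[X] = 133.0000

Variance:
Var(X) = 82.8100

Standard deviation:
σ = √Var(X) = 9.1000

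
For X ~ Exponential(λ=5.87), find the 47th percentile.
0.1082

We have X ~ Exponential(λ=5.87).

We want to find x such that P(X ≤ x) = 0.47.

This is the 47th percentile, which means 47% of values fall below this point.

Using the inverse CDF (quantile function):
x = F⁻¹(0.47) = 0.1082

Verification: P(X ≤ 0.1082) = 0.47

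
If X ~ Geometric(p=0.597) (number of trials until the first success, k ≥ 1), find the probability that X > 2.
0.162409

We have X ~ Geometric(p=0.597) (number of trials until the first success, k ≥ 1).

P(X > 2) = 1 - P(X ≤ 2)
                = 1 - F(2)
                = 1 - 0.837591
                = 0.162409

So there's approximately a 16.2% chance that X exceeds 2.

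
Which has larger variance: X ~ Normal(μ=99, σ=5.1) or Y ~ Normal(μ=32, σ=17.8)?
Y has larger variance (316.8400 > 26.0100)

Compute the variance for each distribution:

X ~ Normal(μ=99, σ=5.1):
Var(X) = 26.0100

Y ~ Normal(μ=32, σ=17.8):
Var(Y) = 316.8400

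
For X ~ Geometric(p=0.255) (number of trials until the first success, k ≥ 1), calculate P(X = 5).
0.078553

We have X ~ Geometric(p=0.255) (number of trials until the first success, k ≥ 1).

For a Geometric distribution, the PMF gives us the probability of each outcome.

Using the PMF formula:
P(X = 5) = 0.078553

Rounded to 4 decimal places: 0.0786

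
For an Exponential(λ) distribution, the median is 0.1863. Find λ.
λ = 3.7206

For X ~ Exponential(λ), the CDF is F(x) = 1 - e^(-λx).
The median m satisfies F(m) = 0.5:
1 - e^(-λm) = 0.5
e^(-λm) = 0.5
λm = ln(2)
m = ln(2) / λ

Given m = 0.1863:
λ = ln(2) / 0.1863 = 0.693147 / 0.1863 = 3.7206

Verification: ln(2) / 3.7206 = 0.1863 ✓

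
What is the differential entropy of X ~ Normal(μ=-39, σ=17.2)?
4.2638 nats

We have X ~ Normal(μ=-39, σ=17.2).

The differential entropy measures the uncertainty or information content of the distribution.

For a Normal distribution with μ=-39, σ=17.2:
h(X) = 4.2638 nats

(In bits, this would be 6.1514 bits.)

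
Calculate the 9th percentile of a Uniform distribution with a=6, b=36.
8.7000

We have X ~ Uniform(a=6, b=36).

We want to find x such that P(X ≤ x) = 0.09.

This is the 9th percentile, which means 9% of values fall below this point.

Using the inverse CDF (quantile function):
x = F⁻¹(0.09) = 8.7000

Verification: P(X ≤ 8.7000) = 0.09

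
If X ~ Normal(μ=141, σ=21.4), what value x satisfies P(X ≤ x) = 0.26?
127.2324

We have X ~ Normal(μ=141, σ=21.4).

We want to find x such that P(X ≤ x) = 0.26.

This is the 26th percentile, which means 26% of values fall below this point.

Using the inverse CDF (quantile function):
x = F⁻¹(0.26) = 127.2324

Verification: P(X ≤ 127.2324) = 0.26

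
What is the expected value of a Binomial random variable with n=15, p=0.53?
7.9500

We have X ~ Binomial(n=15, p=0.53).

For a Binomial distribution with n=15, p=0.53:
E[X] = 7.9500

This is the expected (average) value of X.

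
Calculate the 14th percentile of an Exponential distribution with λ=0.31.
0.4865

We have X ~ Exponential(λ=0.31).

We want to find x such that P(X ≤ x) = 0.14.

This is the 14th percentile, which means 14% of values fall below this point.

Using the inverse CDF (quantile function):
x = F⁻¹(0.14) = 0.4865

Verification: P(X ≤ 0.4865) = 0.14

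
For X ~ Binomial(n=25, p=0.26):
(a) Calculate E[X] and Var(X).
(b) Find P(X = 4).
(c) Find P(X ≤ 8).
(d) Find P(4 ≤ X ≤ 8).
(a) E[X] = 6.5000, Var(X) = 4.8100
(b) P(X = 4) = 0.103717
(c) P(X ≤ 8) = 0.820967
(d) P(4 ≤ X ≤ 8) = 0.742106

We have X ~ Binomial(n=25, p=0.26).

(a) Moments:
E[X] = 6.5000
Var(X) = 4.8100
σ = √Var(X) = 2.1932

(b) Point probability using PMF:
P(X = 4) = 0.103717

(c) Cumulative probability using CDF:
P(X ≤ 8) = F(8) = 0.820967

(d) Range probability:
P(4 ≤ X ≤ 8) = P(X ≤ 8) - P(X ≤ 3)
                   = F(8) - F(3)
                   = 0.820967 - 0.078861
                   = 0.742106

This means approximately 74.2% of outcomes fall in the interval [4, 8].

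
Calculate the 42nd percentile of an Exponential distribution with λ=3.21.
0.1697

We have X ~ Exponential(λ=3.21).

We want to find x such that P(X ≤ x) = 0.42.

This is the 42nd percentile, which means 42% of values fall below this point.

Using the inverse CDF (quantile function):
x = F⁻¹(0.42) = 0.1697

Verification: P(X ≤ 0.1697) = 0.42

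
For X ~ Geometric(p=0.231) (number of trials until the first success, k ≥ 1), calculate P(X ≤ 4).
0.650292

We have X ~ Geometric(p=0.231) (number of trials until the first success, k ≥ 1).

The CDF gives us P(X ≤ k).

Using the CDF:
P(X ≤ 4) = 0.650292

This means there's approximately a 65.0% chance that X is at most 4.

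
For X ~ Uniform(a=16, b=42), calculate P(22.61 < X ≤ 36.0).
0.515000

We have X ~ Uniform(a=16, b=42).

To find P(22.61 < X ≤ 36.0), we use:
P(22.61 < X ≤ 36.0) = P(X ≤ 36.0) - P(X ≤ 22.61)
                 = F(36.0) - F(22.61)
                 = 0.769231 - 0.254231
                 = 0.515000

So there's approximately a 51.5% chance that X falls in this range.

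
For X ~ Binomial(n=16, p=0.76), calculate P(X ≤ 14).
0.925017

We have X ~ Binomial(n=16, p=0.76).

The CDF gives us P(X ≤ k).

Using the CDF:
P(X ≤ 14) = 0.925017

This means there's approximately a 92.5% chance that X is at most 14.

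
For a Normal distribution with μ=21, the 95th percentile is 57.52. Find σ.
σ = 22.2026

For X ~ Normal(μ, σ), the p-th percentile satisfies x = μ + z_p × σ,
where z_p = Φ⁻¹(p) is the standard normal quantile.

Step 1: z_{0.95} = Φ⁻¹(0.95) = 1.6449

Step 2: Solve for σ:
57.52 = 21 + 1.6449 × σ
σ = (57.52 - 21) / 1.6449
σ = 36.52 / 1.6449
σ = 22.2026

Verification: μ + z × σ = 21 + 1.6449 × 22.2026 = 57.52 ✓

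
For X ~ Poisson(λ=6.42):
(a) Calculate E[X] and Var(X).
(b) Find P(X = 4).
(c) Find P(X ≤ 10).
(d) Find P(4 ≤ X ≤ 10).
(a) E[X] = 6.4200, Var(X) = 6.4200
(b) P(X = 4) = 0.115281
(c) P(X ≤ 10) = 0.937528
(d) P(4 ≤ X ≤ 10) = 0.820053

We have X ~ Poisson(λ=6.42).

(a) Moments:
E[X] = 6.4200
Var(X) = 6.4200
σ = √Var(X) = 2.5338

(b) Point probability using PMF:
P(X = 4) = 0.115281

(c) Cumulative probability using CDF:
P(X ≤ 10) = F(10) = 0.937528

(d) Range probability:
P(4 ≤ X ≤ 10) = P(X ≤ 10) - P(X ≤ 3)
                   = F(10) - F(3)
                   = 0.937528 - 0.117475
                   = 0.820053

This means approximately 82.0% of outcomes fall in the interval [4, 10].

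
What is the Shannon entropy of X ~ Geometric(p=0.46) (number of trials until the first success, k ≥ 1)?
1.4999 nats

We have X ~ Geometric(p=0.46) (number of trials until the first success, k ≥ 1).

The Shannon entropy measures the uncertainty or information content of the distribution.

For a Geometric distribution with p=0.46 (number of trials until the first success, k ≥ 1):
H(X) = 1.4999 nats

(In bits, this would be 2.1639 bits.)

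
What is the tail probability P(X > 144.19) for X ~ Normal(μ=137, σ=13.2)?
0.292981

We have X ~ Normal(μ=137, σ=13.2).

P(X > 144.19) = 1 - P(X ≤ 144.19)
                = 1 - F(144.19)
                = 1 - 0.707019
                = 0.292981

So there's approximately a 29.3% chance that X exceeds 144.19.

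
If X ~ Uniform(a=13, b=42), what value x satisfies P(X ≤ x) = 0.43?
25.4700

We have X ~ Uniform(a=13, b=42).

We want to find x such that P(X ≤ x) = 0.43.

This is the 43rd percentile, which means 43% of values fall below this point.

Using the inverse CDF (quantile function):
x = F⁻¹(0.43) = 25.4700

Verification: P(X ≤ 25.4700) = 0.43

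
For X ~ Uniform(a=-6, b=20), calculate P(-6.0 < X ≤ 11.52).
0.673846

We have X ~ Uniform(a=-6, b=20).

To find P(-6.0 < X ≤ 11.52), we use:
P(-6.0 < X ≤ 11.52) = P(X ≤ 11.52) - P(X ≤ -6.0)
                 = F(11.52) - F(-6.0)
                 = 0.673846 - 0.000000
                 = 0.673846

So there's approximately a 67.4% chance that X falls in this range.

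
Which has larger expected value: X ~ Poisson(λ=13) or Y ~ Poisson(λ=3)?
X has larger mean (13.0000 > 3.0000)

Compute the expected value for each distribution:

X ~ Poisson(λ=13):
E[X] = 13.0000

Y ~ Poisson(λ=3):
E[Y] = 3.0000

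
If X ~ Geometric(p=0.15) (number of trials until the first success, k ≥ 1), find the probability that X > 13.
0.120905

We have X ~ Geometric(p=0.15) (number of trials until the first success, k ≥ 1).

P(X > 13) = 1 - P(X ≤ 13)
                = 1 - F(13)
                = 1 - 0.879095
                = 0.120905

So there's approximately a 12.1% chance that X exceeds 13.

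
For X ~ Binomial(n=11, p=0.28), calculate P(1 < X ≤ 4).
0.689264

We have X ~ Binomial(n=11, p=0.28).

To find P(1 < X ≤ 4), we use:
P(1 < X ≤ 4) = P(X ≤ 4) - P(X ≤ 1)
                 = F(4) - F(1)
                 = 0.831532 - 0.142268
                 = 0.689264

So there's approximately a 68.9% chance that X falls in this range.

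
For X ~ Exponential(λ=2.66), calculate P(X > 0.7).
0.155362

We have X ~ Exponential(λ=2.66).

P(X > 0.7) = 1 - P(X ≤ 0.7)
                = 1 - F(0.7)
                = 1 - 0.844638
                = 0.155362

So there's approximately a 15.5% chance that X exceeds 0.7.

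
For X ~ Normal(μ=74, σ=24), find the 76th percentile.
90.9513

We have X ~ Normal(μ=74, σ=24).

We want to find x such that P(X ≤ x) = 0.76.

This is the 76th percentile, which means 76% of values fall below this point.

Using the inverse CDF (quantile function):
x = F⁻¹(0.76) = 90.9513

Verification: P(X ≤ 90.9513) = 0.76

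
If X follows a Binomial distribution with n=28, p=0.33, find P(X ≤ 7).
0.246327

We have X ~ Binomial(n=28, p=0.33).

The CDF gives us P(X ≤ k).

Using the CDF:
P(X ≤ 7) = 0.246327

This means there's approximately a 24.6% chance that X is at most 7.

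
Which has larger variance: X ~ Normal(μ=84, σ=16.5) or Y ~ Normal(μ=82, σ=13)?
X has larger variance (272.2500 > 169.0000)

Compute the variance for each distribution:

X ~ Normal(μ=84, σ=16.5):
Var(X) = 272.2500

Y ~ Normal(μ=82, σ=13):
Var(Y) = 169.0000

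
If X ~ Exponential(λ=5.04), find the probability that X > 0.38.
0.147312

We have X ~ Exponential(λ=5.04).

P(X > 0.38) = 1 - P(X ≤ 0.38)
                = 1 - F(0.38)
                = 1 - 0.852688
                = 0.147312

So there's approximately a 14.7% chance that X exceeds 0.38.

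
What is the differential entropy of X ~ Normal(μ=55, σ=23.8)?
4.5886 nats

We have X ~ Normal(μ=55, σ=23.8).

The differential entropy measures the uncertainty or information content of the distribution.

For a Normal distribution with μ=55, σ=23.8:
h(X) = 4.5886 nats

(In bits, this would be 6.6200 bits.)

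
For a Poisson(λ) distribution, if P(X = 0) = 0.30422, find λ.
λ = 1.1900

For a Poisson(λ) distribution, the PMF at 0 is:
P(X = 0) = λ^0 e^(-λ) / 0! = e^(-λ)

Given P(X = 0) = 0.30422:
e^(-λ) = 0.30422
-λ = ln(0.30422)
λ = -ln(0.30422) = 1.1900

Verification: e^(-1.1900) = 0.30422 ✓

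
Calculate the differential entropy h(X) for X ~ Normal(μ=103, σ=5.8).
3.1768 nats

We have X ~ Normal(μ=103, σ=5.8).

The differential entropy measures the uncertainty or information content of the distribution.

For a Normal distribution with μ=103, σ=5.8:
h(X) = 3.1768 nats

(In bits, this would be 4.5831 bits.)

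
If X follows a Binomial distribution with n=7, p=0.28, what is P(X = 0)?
0.100306

We have X ~ Binomial(n=7, p=0.28).

For a Binomial distribution, the PMF gives us the probability of each outcome.

Using the PMF formula:
P(X = 0) = 0.100306

Rounded to 4 decimal places: 0.1003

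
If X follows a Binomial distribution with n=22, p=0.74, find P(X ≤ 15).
0.340288

We have X ~ Binomial(n=22, p=0.74).

The CDF gives us P(X ≤ k).

Using the CDF:
P(X ≤ 15) = 0.340288

This means there's approximately a 34.0% chance that X is at most 15.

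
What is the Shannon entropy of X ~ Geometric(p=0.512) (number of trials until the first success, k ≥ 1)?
1.3532 nats

We have X ~ Geometric(p=0.512) (number of trials until the first success, k ≥ 1).

The Shannon entropy measures the uncertainty or information content of the distribution.

For a Geometric distribution with p=0.512 (number of trials until the first success, k ≥ 1):
H(X) = 1.3532 nats

(In bits, this would be 1.9523 bits.)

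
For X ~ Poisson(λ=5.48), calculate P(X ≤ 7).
0.811948

We have X ~ Poisson(λ=5.48).

The CDF gives us P(X ≤ k).

Using the CDF:
P(X ≤ 7) = 0.811948

This means there's approximately a 81.2% chance that X is at most 7.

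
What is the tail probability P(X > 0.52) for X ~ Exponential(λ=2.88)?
0.223666

We have X ~ Exponential(λ=2.88).

P(X > 0.52) = 1 - P(X ≤ 0.52)
                = 1 - F(0.52)
                = 1 - 0.776334
                = 0.223666

So there's approximately a 22.4% chance that X exceeds 0.52.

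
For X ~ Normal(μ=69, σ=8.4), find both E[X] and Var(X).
E[X] = 69.0000, Var(X) = 70.5600

We have X ~ Normal(μ=69, σ=8.4).

For a Normal distribution with μ=69, σ=8.4:

Expected value:
E[X] = 69.0000

Variance:
Var(X) = 70.5600

Standard deviation:
σ = √Var(X) = 8.4000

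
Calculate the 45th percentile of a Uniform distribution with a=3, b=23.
12.0000

We have X ~ Uniform(a=3, b=23).

We want to find x such that P(X ≤ x) = 0.45.

This is the 45th percentile, which means 45% of values fall below this point.

Using the inverse CDF (quantile function):
x = F⁻¹(0.45) = 12.0000

Verification: P(X ≤ 12.0000) = 0.45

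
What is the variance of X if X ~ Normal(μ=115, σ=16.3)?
265.6900

We have X ~ Normal(μ=115, σ=16.3).

For a Normal distribution with μ=115, σ=16.3:
Var(X) = 265.6900

The variance measures the spread of the distribution around the mean.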